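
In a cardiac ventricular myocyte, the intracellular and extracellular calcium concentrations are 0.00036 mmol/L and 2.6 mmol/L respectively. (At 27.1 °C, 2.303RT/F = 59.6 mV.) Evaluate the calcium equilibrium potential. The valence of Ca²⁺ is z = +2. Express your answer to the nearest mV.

115 mV

E = (59.6/z) · log₁₀([Ca²⁺]_out/[Ca²⁺]_in) with z = +2.
= (59.6/2) · log₁₀(2.6/0.00036) = 29.80 · log₁₀(7222)
= 29.80 · (3.8587) = 114.99 mV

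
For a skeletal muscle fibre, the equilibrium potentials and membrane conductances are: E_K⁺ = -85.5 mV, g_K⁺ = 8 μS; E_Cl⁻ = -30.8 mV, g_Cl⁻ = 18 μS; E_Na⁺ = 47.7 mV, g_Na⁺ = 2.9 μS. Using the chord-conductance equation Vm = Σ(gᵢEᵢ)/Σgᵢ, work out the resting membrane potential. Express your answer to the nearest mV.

Σ gᵢEᵢ = 8·(-85.5) + 18·(-30.8) + 2.9·(47.7) = -1100.07
Σ gᵢ = 8 + 18 + 2.9 = 28.9
Vm = -1100.07 / 28.9 = -38.06 mV

-38 mV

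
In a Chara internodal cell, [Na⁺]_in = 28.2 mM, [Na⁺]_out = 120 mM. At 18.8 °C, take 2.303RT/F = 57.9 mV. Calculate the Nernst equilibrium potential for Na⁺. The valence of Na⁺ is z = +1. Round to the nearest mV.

36 mV

E = (57.9/z) · log₁₀([Na⁺]_out/[Na⁺]_in) with z = +1.
= (57.9/1) · log₁₀(120/28.2) = 57.90 · log₁₀(4.255)
= 57.90 · (0.6289) = 36.42 mV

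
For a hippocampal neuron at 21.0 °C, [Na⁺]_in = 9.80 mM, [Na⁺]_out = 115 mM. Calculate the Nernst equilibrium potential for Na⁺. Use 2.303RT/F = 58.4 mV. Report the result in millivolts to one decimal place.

E = (58.4/z) · log₁₀([Na⁺]_out/[Na⁺]_in) with z = +1.
= (58.4/1) · log₁₀(115/9.80) = 58.40 · log₁₀(11.73)
= 58.40 · (1.0695) = 62.46 mV

62.5 mV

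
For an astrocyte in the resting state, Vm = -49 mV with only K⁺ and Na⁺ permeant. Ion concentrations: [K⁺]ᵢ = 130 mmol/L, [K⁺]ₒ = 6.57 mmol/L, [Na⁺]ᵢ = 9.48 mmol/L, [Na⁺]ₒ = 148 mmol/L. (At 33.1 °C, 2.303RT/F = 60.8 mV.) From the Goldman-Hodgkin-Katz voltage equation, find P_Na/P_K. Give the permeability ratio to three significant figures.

0.0939

Let α = P_Na/P_K. GHK: Vm = 60.8·log₁₀[(Kₒ + α·Naₒ)/(Kᵢ + α·Naᵢ)].
10^(Vm/60.8) = 10^(-49.0/60.8) = 0.15634
So 0.15634·(Kᵢ + α·Naᵢ) = Kₒ + α·Naₒ → α = (0.15634·130.0 − 6.57) / (148.0 − 0.15634·9.48)
α = (20.32 − 6.57) / (148.0 − 1.482) = 13.75/146.5 = 0.09388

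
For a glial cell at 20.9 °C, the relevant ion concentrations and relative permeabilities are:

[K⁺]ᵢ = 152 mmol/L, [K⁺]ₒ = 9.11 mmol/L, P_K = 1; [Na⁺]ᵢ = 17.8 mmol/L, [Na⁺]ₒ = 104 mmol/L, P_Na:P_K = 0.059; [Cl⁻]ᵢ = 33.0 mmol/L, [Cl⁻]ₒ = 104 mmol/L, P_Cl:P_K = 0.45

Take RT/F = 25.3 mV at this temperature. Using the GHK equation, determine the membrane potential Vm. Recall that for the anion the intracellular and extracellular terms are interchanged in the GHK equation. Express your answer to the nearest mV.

-48 mV

Vm = 25.3 · ln[(Σ P·[cation]ₒ + Σ P·[anion]ᵢ) / (Σ P·[cation]ᵢ + Σ P·[anion]ₒ)]
Numerator = 1×9.11 + 0.059×104 + 0.45×33.0 = 30.1
Denominator = 1×152 + 0.059×17.8 + 0.45×104 = 199.9
Vm = 25.3 · ln(0.15059) = 25.3 × (-1.8932) = -47.90 mV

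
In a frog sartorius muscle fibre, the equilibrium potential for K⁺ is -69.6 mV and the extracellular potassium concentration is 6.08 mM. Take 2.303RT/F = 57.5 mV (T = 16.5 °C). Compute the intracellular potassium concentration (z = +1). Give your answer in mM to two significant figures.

99 mM

Nernst: E = (57.5/1) · log₁₀([out]/[in]), so log₁₀([out]/[in]) = -69.6 × 1 / 57.5 = -1.2104.
[out]/[in] = 10^(-1.2104) = 0.0616.
[in] = 6.08 / 0.0616 = 98.7 mM.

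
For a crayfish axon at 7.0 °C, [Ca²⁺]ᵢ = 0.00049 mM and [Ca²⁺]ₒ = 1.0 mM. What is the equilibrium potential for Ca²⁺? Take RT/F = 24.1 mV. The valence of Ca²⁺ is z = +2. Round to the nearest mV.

E = (24.1/z) · ln([Ca²⁺]_out/[Ca²⁺]_in) with z = +2.
= (24.1/2) · ln(1.0/0.00049) = 12.05 · ln(2041)
= 12.05 · (7.6211) = 91.83 mV

92 mV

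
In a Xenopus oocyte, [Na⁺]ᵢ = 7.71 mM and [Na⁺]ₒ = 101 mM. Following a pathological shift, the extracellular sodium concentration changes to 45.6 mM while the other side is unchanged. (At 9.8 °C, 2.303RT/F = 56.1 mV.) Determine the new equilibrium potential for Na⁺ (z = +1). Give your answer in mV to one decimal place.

After the shift: [Na⁺]_out = 45.6, [Na⁺]_in = 7.71 mM.
E_new = (56.1/1)·log₁₀(45.6/7.71) = 56.10 · (0.7719) = 43.30 mV

43.3 mV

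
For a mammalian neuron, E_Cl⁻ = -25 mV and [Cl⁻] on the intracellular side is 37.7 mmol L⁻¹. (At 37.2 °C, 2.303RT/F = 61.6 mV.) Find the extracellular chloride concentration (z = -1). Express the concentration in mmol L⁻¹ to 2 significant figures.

Nernst: E = (61.6/-1) · log₁₀([out]/[in]), so log₁₀([out]/[in]) = -25.0 × -1 / 61.6 = 0.4058.
[out]/[in] = 10^(0.4058) = 2.546.
[out] = 2.546 × 37.7 = 95.98 mmol L⁻¹.

96 mmol L⁻¹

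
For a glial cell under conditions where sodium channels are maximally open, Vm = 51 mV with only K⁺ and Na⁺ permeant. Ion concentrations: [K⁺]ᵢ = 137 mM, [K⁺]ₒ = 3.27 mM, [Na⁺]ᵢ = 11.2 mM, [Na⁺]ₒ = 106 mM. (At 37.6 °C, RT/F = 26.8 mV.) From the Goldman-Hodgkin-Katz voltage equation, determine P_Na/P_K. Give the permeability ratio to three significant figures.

Let α = P_Na/P_K. GHK: Vm = 26.8·ln[(Kₒ + α·Naₒ)/(Kᵢ + α·Naᵢ)].
e^(Vm/26.8) = e^(51.0/26.8) = 6.7059
So 6.7059·(Kᵢ + α·Naᵢ) = Kₒ + α·Naₒ → α = (6.7059·137.0 − 3.27) / (106.0 − 6.7059·11.2)
α = (918.7 − 3.27) / (106.0 − 75.11) = 915.4/30.89 = 29.63

29.6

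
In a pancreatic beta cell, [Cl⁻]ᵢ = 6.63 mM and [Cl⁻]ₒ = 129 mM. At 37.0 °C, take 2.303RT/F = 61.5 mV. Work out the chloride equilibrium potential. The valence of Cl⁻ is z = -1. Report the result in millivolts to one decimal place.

-79.3 mV

E = (61.5/z) · log₁₀([Cl⁻]_out/[Cl⁻]_in) with z = -1.
For an anion, dividing by z = -1 reverses the sign.
= (61.5/-1) · log₁₀(129/6.63) = -61.50 · log₁₀(19.46)
= -61.50 · (1.2891) = -79.28 mV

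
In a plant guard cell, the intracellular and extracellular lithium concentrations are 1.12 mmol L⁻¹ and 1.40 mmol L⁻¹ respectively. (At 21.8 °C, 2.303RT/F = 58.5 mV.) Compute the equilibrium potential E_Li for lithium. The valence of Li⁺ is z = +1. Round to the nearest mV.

E = (58.5/z) · log₁₀([Li⁺]_out/[Li⁺]_in) with z = +1.
= (58.5/1) · log₁₀(1.40/1.12) = 58.50 · log₁₀(1.25)
= 58.50 · (0.0969) = 5.67 mV

6 mV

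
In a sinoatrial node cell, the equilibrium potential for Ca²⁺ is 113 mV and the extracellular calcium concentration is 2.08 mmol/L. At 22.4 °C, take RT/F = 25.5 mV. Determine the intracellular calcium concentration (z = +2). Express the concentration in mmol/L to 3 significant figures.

0.000294 mmol/L

Nernst: E = (25.5/2) · ln([out]/[in]), so ln([out]/[in]) = 113.0 × 2 / 25.5 = 8.8627.
[out]/[in] = e^(8.8627) = 7064.
[in] = 2.08 / 7064 = 0.0002945 mmol/L.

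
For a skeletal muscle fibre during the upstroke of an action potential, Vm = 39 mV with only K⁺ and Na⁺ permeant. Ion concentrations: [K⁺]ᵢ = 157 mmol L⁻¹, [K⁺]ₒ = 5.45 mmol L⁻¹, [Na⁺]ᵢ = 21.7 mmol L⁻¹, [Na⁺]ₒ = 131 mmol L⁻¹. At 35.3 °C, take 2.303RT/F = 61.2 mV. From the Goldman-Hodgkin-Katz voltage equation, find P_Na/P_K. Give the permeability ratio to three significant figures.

Let α = P_Na/P_K. GHK: Vm = 61.2·log₁₀[(Kₒ + α·Naₒ)/(Kᵢ + α·Naᵢ)].
10^(Vm/61.2) = 10^(39.0/61.2) = 4.3377
So 4.3377·(Kᵢ + α·Naᵢ) = Kₒ + α·Naₒ → α = (4.3377·157.0 − 5.45) / (131.0 − 4.3377·21.7)
α = (681 − 5.45) / (131.0 − 94.13) = 675.6/36.87 = 18.32

18.3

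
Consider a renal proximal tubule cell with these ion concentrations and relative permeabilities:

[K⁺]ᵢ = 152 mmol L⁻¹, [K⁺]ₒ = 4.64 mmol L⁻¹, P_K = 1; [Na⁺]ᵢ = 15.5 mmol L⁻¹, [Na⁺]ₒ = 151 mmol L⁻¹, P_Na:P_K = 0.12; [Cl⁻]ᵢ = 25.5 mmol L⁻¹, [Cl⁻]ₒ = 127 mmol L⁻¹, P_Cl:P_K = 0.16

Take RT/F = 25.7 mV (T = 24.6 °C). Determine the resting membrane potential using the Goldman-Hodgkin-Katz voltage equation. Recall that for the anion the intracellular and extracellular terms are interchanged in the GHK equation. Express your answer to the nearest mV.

Vm = 25.7 · ln[(Σ P·[cation]ₒ + Σ P·[anion]ᵢ) / (Σ P·[cation]ᵢ + Σ P·[anion]ₒ)]
Numerator = 1×4.64 + 0.12×151 + 0.16×25.5 = 26.84
Denominator = 1×152 + 0.12×15.5 + 0.16×127 = 174.2
Vm = 25.7 · ln(0.15409) = 25.7 × (-1.8702) = -48.06 mV

-48 mV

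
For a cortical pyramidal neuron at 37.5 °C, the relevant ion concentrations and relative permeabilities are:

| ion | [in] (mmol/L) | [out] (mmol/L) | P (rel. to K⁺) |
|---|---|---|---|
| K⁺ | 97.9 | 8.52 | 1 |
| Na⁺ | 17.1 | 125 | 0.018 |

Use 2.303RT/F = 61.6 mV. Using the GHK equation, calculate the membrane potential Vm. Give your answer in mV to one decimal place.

Vm = 61.6 · log₁₀[(Σ P·[cation]ₒ + Σ P·[anion]ᵢ) / (Σ P·[cation]ᵢ + Σ P·[anion]ₒ)]
Numerator = 1×8.52 + 0.018×125 = 10.77
Denominator = 1×97.9 + 0.018×17.1 = 98.21
Vm = 61.6 · log₁₀(0.10967) = 61.6 × (-0.9599) = -59.13 mV

-59.1 mV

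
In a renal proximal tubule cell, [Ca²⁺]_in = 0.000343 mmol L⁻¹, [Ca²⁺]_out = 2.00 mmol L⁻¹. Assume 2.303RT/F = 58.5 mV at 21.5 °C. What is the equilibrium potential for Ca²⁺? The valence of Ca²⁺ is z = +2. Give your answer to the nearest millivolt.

E = (58.5/z) · log₁₀([Ca²⁺]_out/[Ca²⁺]_in) with z = +2.
= (58.5/2) · log₁₀(2.00/0.000343) = 29.25 · log₁₀(5831)
= 29.25 · (3.7657) = 110.15 mV

110 mV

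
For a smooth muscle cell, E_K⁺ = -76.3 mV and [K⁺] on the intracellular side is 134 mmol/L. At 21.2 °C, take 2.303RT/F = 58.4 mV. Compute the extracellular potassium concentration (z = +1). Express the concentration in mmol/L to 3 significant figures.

Nernst: E = (58.4/1) · log₁₀([out]/[in]), so log₁₀([out]/[in]) = -76.3 × 1 / 58.4 = -1.3065.
[out]/[in] = 10^(-1.3065) = 0.04937.
[out] = 0.04937 × 134 = 6.616 mmol/L.

6.62 mmol/L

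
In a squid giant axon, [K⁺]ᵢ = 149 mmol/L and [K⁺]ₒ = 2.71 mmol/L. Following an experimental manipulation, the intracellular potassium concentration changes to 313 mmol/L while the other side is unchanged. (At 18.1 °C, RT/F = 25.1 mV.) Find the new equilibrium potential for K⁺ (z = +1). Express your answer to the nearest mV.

-119 mV

After the shift: [K⁺]_out = 2.71, [K⁺]_in = 313 mmol/L.
E_new = (25.1/1)·ln(2.71/313) = 25.10 · (-4.7493) = -119.21 mV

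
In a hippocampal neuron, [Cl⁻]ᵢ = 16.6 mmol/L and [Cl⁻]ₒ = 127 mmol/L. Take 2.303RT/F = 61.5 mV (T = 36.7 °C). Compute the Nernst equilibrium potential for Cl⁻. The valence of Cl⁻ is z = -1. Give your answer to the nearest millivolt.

-54 mV

E = (61.5/z) · log₁₀([Cl⁻]_out/[Cl⁻]_in) with z = -1.
For an anion, dividing by z = -1 reverses the sign.
= (61.5/-1) · log₁₀(127/16.6) = -61.50 · log₁₀(7.651)
= -61.50 · (0.8837) = -54.35 mV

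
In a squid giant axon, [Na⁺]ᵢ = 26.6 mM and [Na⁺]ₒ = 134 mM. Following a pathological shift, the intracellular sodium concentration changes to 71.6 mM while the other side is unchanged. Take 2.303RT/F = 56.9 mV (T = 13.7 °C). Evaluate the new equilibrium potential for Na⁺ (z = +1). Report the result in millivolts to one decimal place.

After the shift: [Na⁺]_out = 134, [Na⁺]_in = 71.6 mM.
E_new = (56.9/1)·log₁₀(134/71.6) = 56.90 · (0.2722) = 15.49 mV

15.5 mV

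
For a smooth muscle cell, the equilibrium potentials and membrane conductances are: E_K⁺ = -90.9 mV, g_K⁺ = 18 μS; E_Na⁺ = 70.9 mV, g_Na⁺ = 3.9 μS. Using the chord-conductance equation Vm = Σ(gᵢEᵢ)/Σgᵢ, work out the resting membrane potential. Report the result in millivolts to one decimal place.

Σ gᵢEᵢ = 18·(-90.9) + 3.9·(70.9) = -1359.69
Σ gᵢ = 18 + 3.9 = 21.9
Vm = -1359.69 / 21.9 = -62.09 mV

-62.1 mV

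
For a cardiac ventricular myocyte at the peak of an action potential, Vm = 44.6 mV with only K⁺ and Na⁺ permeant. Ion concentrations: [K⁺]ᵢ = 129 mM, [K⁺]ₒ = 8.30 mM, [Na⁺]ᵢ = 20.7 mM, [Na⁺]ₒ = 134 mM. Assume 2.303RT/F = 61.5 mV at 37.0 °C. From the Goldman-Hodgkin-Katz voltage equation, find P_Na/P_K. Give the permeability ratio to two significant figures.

Let α = P_Na/P_K. GHK: Vm = 61.5·log₁₀[(Kₒ + α·Naₒ)/(Kᵢ + α·Naᵢ)].
10^(Vm/61.5) = 10^(44.6/61.5) = 5.3113
So 5.3113·(Kᵢ + α·Naᵢ) = Kₒ + α·Naₒ → α = (5.3113·129.0 − 8.3) / (134.0 − 5.3113·20.7)
α = (685.2 − 8.3) / (134.0 − 109.9) = 676.9/24.06 = 28.14

28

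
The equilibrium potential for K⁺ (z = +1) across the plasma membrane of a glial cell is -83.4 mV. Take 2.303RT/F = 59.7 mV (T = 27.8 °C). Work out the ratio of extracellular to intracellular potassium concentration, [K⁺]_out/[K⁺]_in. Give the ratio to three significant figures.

0.0401

log₁₀([out]/[in]) = E·z/(59.7) = -83.4 × 1 / 59.7 = -1.3970
[out]/[in] = 10^(-1.3970) = 0.04009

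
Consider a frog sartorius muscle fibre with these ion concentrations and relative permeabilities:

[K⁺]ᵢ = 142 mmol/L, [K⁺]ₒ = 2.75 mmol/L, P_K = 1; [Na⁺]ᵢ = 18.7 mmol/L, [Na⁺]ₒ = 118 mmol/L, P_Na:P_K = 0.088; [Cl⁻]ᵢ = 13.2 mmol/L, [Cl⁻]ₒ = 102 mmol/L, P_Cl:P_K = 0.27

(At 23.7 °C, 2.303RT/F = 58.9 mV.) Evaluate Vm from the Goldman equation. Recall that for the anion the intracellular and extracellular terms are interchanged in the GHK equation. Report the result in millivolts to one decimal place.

Vm = 58.9 · log₁₀[(Σ P·[cation]ₒ + Σ P·[anion]ᵢ) / (Σ P·[cation]ᵢ + Σ P·[anion]ₒ)]
Numerator = 1×2.75 + 0.088×118 + 0.27×13.2 = 16.7
Denominator = 1×142 + 0.088×18.7 + 0.27×102 = 171.2
Vm = 58.9 · log₁₀(0.097543) = 58.9 × (-1.0108) = -59.54 mV

-59.5 mV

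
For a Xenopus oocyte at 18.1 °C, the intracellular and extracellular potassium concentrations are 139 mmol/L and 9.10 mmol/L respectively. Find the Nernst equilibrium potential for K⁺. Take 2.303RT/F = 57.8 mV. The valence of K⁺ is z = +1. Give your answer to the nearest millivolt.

E = (57.8/z) · log₁₀([K⁺]_out/[K⁺]_in) with z = +1.
= (57.8/1) · log₁₀(9.10/139) = 57.80 · log₁₀(0.06547)
= 57.80 · (-1.1840) = -68.43 mV

-68 mV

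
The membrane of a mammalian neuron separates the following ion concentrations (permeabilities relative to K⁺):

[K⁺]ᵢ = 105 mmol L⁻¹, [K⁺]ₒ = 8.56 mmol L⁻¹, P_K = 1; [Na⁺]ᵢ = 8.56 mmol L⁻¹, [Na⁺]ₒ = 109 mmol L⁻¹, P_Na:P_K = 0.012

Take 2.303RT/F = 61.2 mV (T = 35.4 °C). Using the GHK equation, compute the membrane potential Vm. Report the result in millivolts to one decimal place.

Vm = 61.2 · log₁₀[(Σ P·[cation]ₒ + Σ P·[anion]ᵢ) / (Σ P·[cation]ᵢ + Σ P·[anion]ₒ)]
Numerator = 1×8.56 + 0.012×109 = 9.868
Denominator = 1×105 + 0.012×8.56 = 105.1
Vm = 61.2 · log₁₀(0.093889) = 61.2 × (-1.0274) = -62.88 mV

-62.9 mV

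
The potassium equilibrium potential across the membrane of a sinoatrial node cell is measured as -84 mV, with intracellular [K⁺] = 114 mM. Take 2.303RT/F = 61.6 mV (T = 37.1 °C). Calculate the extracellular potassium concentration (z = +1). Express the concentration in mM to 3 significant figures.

4.93 mM

Nernst: E = (61.6/1) · log₁₀([out]/[in]), so log₁₀([out]/[in]) = -84.0 × 1 / 61.6 = -1.3636.
[out]/[in] = 10^(-1.3636) = 0.04329.
[out] = 0.04329 × 114 = 4.935 mM.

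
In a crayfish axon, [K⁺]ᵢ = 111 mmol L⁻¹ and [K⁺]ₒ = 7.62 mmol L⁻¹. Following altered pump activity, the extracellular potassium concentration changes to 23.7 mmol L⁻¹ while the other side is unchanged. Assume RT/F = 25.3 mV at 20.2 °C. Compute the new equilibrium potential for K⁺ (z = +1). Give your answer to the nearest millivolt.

After the shift: [K⁺]_out = 23.7, [K⁺]_in = 111 mmol L⁻¹.
E_new = (25.3/1)·ln(23.7/111) = 25.30 · (-1.5441) = -39.06 mV

-39 mV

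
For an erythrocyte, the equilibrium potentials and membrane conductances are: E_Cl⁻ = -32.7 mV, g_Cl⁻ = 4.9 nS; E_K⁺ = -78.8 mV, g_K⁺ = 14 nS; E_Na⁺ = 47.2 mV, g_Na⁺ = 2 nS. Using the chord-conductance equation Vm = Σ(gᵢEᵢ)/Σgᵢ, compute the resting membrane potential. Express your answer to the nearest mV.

-56 mV

Σ gᵢEᵢ = 4.9·(-32.7) + 14·(-78.8) + 2·(47.2) = -1169.03
Σ gᵢ = 4.9 + 14 + 2 = 20.9
Vm = -1169.03 / 20.9 = -55.93 mV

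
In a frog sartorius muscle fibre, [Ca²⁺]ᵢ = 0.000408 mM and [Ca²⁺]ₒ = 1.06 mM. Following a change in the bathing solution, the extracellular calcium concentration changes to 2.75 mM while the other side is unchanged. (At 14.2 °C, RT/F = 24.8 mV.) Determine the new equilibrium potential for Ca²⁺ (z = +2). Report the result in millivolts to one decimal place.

109.3 mV

After the shift: [Ca²⁺]_out = 2.75, [Ca²⁺]_in = 0.000408 mM.
E_new = (24.8/2)·ln(2.75/0.000408) = 12.40 · (8.8158) = 109.32 mV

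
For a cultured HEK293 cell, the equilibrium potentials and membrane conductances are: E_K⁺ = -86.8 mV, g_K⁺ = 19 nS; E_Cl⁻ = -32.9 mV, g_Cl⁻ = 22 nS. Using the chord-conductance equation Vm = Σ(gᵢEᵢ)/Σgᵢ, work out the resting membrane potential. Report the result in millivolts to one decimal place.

Σ gᵢEᵢ = 19·(-86.8) + 22·(-32.9) = -2373.00
Σ gᵢ = 19 + 22 = 41
Vm = -2373.00 / 41 = -57.88 mV

-57.9 mV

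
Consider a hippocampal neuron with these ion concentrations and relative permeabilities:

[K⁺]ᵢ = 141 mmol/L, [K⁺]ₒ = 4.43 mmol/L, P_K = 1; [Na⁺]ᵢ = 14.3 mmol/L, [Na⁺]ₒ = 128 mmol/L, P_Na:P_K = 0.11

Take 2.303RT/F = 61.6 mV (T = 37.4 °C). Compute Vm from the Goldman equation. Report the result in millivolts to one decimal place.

Vm = 61.6 · log₁₀[(Σ P·[cation]ₒ + Σ P·[anion]ᵢ) / (Σ P·[cation]ᵢ + Σ P·[anion]ₒ)]
Numerator = 1×4.43 + 0.11×128 = 18.51
Denominator = 1×141 + 0.11×14.3 = 142.6
Vm = 61.6 · log₁₀(0.12983) = 61.6 × (-0.8866) = -54.62 mV

-54.6 mV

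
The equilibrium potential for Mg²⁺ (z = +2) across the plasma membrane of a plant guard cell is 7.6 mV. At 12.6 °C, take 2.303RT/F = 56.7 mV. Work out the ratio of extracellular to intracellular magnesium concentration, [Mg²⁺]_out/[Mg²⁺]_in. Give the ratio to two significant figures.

log₁₀([out]/[in]) = E·z/(56.7) = 7.6 × 2 / 56.7 = 0.2681
[out]/[in] = 10^(0.2681) = 1.854

1.9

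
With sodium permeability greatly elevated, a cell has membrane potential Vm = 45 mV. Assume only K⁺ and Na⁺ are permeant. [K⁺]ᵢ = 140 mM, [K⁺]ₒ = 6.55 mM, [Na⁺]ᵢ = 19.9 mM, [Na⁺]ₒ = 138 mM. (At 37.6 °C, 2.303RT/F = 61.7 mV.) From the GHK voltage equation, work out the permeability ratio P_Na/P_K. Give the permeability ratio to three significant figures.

Let α = P_Na/P_K. GHK: Vm = 61.7·log₁₀[(Kₒ + α·Naₒ)/(Kᵢ + α·Naᵢ)].
10^(Vm/61.7) = 10^(45.0/61.7) = 5.3621
So 5.3621·(Kᵢ + α·Naᵢ) = Kₒ + α·Naₒ → α = (5.3621·140.0 − 6.55) / (138.0 − 5.3621·19.9)
α = (750.7 − 6.55) / (138.0 − 106.7) = 744.1/31.29 = 23.78

23.8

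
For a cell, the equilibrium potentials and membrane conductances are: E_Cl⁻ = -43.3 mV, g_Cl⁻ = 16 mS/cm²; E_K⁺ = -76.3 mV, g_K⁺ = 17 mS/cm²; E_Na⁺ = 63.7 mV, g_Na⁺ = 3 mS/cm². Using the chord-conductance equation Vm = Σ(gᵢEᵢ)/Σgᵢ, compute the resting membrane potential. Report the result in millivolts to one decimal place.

-50.0 mV

Σ gᵢEᵢ = 16·(-43.3) + 17·(-76.3) + 3·(63.7) = -1798.80
Σ gᵢ = 16 + 17 + 3 = 36
Vm = -1798.80 / 36 = -49.97 mV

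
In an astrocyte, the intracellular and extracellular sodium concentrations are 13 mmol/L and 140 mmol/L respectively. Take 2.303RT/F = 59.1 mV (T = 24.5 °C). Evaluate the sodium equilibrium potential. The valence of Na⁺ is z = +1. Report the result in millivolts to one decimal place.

E = (59.1/z) · log₁₀([Na⁺]_out/[Na⁺]_in) with z = +1.
= (59.1/1) · log₁₀(140/13) = 59.10 · log₁₀(10.77)
= 59.10 · (1.0322) = 61.00 mV

61.0 mV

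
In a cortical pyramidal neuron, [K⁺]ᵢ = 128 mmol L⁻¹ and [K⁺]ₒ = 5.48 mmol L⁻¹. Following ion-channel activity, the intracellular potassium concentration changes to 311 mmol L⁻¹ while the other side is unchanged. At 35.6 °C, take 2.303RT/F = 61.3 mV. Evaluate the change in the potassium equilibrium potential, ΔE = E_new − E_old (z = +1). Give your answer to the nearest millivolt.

E_old = (61.3/1)·log₁₀(5.48/128) = -83.88 mV
E_new = (61.3/1)·log₁₀(5.48/311) = -107.52 mV
ΔE = -107.52 − (-83.88) = -23.63 mV

-24 mV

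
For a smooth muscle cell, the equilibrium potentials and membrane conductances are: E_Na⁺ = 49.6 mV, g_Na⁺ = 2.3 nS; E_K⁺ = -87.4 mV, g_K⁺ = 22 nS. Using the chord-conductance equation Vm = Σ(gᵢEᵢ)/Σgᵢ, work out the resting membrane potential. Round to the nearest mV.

-74 mV

Σ gᵢEᵢ = 2.3·(49.6) + 22·(-87.4) = -1808.72
Σ gᵢ = 2.3 + 22 = 24.3
Vm = -1808.72 / 24.3 = -74.43 mV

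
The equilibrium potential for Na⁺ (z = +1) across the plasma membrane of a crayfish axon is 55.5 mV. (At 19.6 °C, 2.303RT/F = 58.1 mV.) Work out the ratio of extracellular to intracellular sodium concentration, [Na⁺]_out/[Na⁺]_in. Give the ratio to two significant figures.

9.0

log₁₀([out]/[in]) = E·z/(58.1) = 55.5 × 1 / 58.1 = 0.9552
[out]/[in] = 10^(0.9552) = 9.021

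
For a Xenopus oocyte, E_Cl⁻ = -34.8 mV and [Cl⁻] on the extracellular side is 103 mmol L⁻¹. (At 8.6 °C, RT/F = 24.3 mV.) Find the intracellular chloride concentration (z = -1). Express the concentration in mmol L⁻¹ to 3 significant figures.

24.6 mmol L⁻¹

Nernst: E = (24.3/-1) · ln([out]/[in]), so ln([out]/[in]) = -34.8 × -1 / 24.3 = 1.4321.
[out]/[in] = e^(1.4321) = 4.187.
[in] = 103 / 4.187 = 24.6 mmol L⁻¹.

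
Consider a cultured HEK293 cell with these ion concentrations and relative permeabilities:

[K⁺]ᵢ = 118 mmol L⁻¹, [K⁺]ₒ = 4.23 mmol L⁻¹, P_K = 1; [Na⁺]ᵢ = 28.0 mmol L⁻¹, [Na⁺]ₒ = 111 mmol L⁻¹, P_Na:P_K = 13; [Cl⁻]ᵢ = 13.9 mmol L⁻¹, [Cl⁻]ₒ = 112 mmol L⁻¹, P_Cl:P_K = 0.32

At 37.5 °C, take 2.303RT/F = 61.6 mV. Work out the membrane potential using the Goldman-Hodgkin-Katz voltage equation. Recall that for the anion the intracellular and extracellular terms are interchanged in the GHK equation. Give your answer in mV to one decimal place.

27.6 mV

Vm = 61.6 · log₁₀[(Σ P·[cation]ₒ + Σ P·[anion]ᵢ) / (Σ P·[cation]ᵢ + Σ P·[anion]ₒ)]
Numerator = 1×4.23 + 13×111 + 0.32×13.9 = 1452
Denominator = 1×118 + 13×28.0 + 0.32×112 = 517.8
Vm = 61.6 · log₁₀(2.8033) = 61.6 × (0.4477) = 27.58 mV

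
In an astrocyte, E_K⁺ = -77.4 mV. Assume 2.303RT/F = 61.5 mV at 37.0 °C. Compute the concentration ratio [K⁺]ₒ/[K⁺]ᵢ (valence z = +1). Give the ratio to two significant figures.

log₁₀([out]/[in]) = E·z/(61.5) = -77.4 × 1 / 61.5 = -1.2585
[out]/[in] = 10^(-1.2585) = 0.05514

0.055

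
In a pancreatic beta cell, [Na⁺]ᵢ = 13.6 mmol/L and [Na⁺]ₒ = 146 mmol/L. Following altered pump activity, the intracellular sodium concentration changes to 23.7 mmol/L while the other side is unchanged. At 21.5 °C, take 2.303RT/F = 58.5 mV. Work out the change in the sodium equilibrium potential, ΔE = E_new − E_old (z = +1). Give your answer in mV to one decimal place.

E_old = (58.5/1)·log₁₀(146/13.6) = 60.30 mV
E_new = (58.5/1)·log₁₀(146/23.7) = 46.19 mV
ΔE = 46.19 − (60.30) = -14.11 mV

-14.1 mV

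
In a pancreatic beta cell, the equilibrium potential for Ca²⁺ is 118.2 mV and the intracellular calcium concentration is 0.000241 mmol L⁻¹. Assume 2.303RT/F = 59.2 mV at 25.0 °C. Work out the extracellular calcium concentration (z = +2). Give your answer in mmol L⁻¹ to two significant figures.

2.4 mmol L⁻¹

Nernst: E = (59.2/2) · log₁₀([out]/[in]), so log₁₀([out]/[in]) = 118.2 × 2 / 59.2 = 3.9932.
[out]/[in] = 10^(3.9932) = 9846.
[out] = 9846 × 0.000241 = 2.373 mmol L⁻¹.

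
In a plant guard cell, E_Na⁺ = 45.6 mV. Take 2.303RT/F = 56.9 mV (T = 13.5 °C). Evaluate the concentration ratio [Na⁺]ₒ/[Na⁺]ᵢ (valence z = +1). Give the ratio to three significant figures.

6.33

log₁₀([out]/[in]) = E·z/(56.9) = 45.6 × 1 / 56.9 = 0.8014
[out]/[in] = 10^(0.8014) = 6.33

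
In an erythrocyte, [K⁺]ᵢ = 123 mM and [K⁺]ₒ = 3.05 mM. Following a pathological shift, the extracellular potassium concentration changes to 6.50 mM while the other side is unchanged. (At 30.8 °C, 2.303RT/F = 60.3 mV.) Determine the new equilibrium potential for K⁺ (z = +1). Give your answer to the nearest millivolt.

-77 mV

After the shift: [K⁺]_out = 6.50, [K⁺]_in = 123 mM.
E_new = (60.3/1)·log₁₀(6.50/123) = 60.30 · (-1.2770) = -77.00 mV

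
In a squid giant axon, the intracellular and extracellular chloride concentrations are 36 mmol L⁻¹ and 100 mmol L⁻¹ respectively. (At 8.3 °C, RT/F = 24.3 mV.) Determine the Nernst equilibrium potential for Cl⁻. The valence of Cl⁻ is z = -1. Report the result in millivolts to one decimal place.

-24.8 mV

E = (24.3/z) · ln([Cl⁻]_out/[Cl⁻]_in) with z = -1.
For an anion, dividing by z = -1 reverses the sign.
= (24.3/-1) · ln(100/36) = -24.30 · ln(2.778)
= -24.30 · (1.0217) = -24.83 mV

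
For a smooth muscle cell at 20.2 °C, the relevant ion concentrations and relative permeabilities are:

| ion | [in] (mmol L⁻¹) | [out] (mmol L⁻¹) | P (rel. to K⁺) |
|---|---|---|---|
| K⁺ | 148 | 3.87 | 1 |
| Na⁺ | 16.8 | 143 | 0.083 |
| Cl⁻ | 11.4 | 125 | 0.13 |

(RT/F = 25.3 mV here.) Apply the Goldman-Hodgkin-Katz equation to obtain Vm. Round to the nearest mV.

-57 mV

Vm = 25.3 · ln[(Σ P·[cation]ₒ + Σ P·[anion]ᵢ) / (Σ P·[cation]ᵢ + Σ P·[anion]ₒ)]
Numerator = 1×3.87 + 0.083×143 + 0.13×11.4 = 17.22
Denominator = 1×148 + 0.083×16.8 + 0.13×125 = 165.6
Vm = 25.3 · ln(0.10396) = 25.3 × (-2.2637) = -57.27 mV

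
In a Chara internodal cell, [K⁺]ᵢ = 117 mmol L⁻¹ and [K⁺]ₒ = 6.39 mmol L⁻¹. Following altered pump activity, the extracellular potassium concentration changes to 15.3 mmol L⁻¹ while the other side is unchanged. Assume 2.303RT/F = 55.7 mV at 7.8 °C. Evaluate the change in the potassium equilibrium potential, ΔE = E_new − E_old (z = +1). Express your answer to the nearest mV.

E_old = (55.7/1)·log₁₀(6.39/117) = -70.33 mV
E_new = (55.7/1)·log₁₀(15.3/117) = -49.21 mV
ΔE = -49.21 − (-70.33) = 21.12 mV

21 mV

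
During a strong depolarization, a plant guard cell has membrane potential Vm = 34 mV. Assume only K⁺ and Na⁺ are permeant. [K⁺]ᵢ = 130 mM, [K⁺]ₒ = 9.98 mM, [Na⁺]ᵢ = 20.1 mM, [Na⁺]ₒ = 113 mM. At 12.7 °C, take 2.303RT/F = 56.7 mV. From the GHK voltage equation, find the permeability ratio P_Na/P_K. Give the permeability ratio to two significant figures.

Let α = P_Na/P_K. GHK: Vm = 56.7·log₁₀[(Kₒ + α·Naₒ)/(Kᵢ + α·Naᵢ)].
10^(Vm/56.7) = 10^(34.0/56.7) = 3.9778
So 3.9778·(Kᵢ + α·Naᵢ) = Kₒ + α·Naₒ → α = (3.9778·130.0 − 9.98) / (113.0 − 3.9778·20.1)
α = (517.1 − 9.98) / (113.0 − 79.95) = 507.1/33.05 = 15.35

15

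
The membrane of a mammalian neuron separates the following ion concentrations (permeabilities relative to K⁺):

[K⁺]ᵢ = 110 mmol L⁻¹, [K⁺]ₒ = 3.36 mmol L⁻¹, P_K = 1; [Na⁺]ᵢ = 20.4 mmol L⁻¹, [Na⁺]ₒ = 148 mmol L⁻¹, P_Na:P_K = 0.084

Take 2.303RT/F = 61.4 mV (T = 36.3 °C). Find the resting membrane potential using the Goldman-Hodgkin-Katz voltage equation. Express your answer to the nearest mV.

-52 mV

Vm = 61.4 · log₁₀[(Σ P·[cation]ₒ + Σ P·[anion]ᵢ) / (Σ P·[cation]ᵢ + Σ P·[anion]ₒ)]
Numerator = 1×3.36 + 0.084×148 = 15.79
Denominator = 1×110 + 0.084×20.4 = 111.7
Vm = 61.4 · log₁₀(0.14136) = 61.4 × (-0.8497) = -52.17 mV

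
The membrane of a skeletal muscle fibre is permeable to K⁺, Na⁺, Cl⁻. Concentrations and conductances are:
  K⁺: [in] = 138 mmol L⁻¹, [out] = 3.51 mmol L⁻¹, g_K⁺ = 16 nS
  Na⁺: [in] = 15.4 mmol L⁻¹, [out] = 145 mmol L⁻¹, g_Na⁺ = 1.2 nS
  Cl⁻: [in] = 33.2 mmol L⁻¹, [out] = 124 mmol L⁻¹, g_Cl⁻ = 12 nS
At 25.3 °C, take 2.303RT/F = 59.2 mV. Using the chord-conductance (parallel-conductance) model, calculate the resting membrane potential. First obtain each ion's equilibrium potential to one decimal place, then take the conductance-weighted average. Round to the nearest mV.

E_K⁺ = (59.2/1)·log₁₀(3.51/138) = -94.4 mV
E_Na⁺ = (59.2/1)·log₁₀(145/15.4) = 57.7 mV
E_Cl⁻ = (59.2/-1)·log₁₀(124/33.2) = -33.9 mV
Vm = (Σ gᵢEᵢ)/(Σ gᵢ) = (16·-94.4 + 1.2·57.7 + 12·-33.9) / (16 + 1.2 + 12)
= -1847.96 / 29.2 = -63.29 mV

-63 mV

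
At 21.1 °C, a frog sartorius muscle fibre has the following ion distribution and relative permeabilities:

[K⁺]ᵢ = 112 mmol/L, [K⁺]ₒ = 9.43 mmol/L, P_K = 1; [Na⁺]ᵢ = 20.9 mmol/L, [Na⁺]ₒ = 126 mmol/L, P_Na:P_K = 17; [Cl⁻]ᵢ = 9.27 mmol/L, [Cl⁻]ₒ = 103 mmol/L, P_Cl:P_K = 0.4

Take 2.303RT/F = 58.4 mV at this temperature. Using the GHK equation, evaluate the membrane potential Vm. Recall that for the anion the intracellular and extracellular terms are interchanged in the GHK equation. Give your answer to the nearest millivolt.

Vm = 58.4 · log₁₀[(Σ P·[cation]ₒ + Σ P·[anion]ᵢ) / (Σ P·[cation]ᵢ + Σ P·[anion]ₒ)]
Numerator = 1×9.43 + 17×126 + 0.4×9.27 = 2155
Denominator = 1×112 + 17×20.9 + 0.4×103 = 508.5
Vm = 58.4 · log₁₀(4.2382) = 58.4 × (0.6272) = 36.63 mV

37 mV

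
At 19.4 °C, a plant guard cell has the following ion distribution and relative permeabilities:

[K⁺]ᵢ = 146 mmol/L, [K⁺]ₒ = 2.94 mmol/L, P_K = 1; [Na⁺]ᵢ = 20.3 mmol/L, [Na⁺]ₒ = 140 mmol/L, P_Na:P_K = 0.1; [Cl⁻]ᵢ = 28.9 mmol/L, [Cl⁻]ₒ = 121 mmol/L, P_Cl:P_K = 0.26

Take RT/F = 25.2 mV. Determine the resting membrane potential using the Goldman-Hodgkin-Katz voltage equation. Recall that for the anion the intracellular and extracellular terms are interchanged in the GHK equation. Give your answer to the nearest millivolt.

-50 mV

Vm = 25.2 · ln[(Σ P·[cation]ₒ + Σ P·[anion]ᵢ) / (Σ P·[cation]ᵢ + Σ P·[anion]ₒ)]
Numerator = 1×2.94 + 0.1×140 + 0.26×28.9 = 24.45
Denominator = 1×146 + 0.1×20.3 + 0.26×121 = 179.5
Vm = 25.2 · ln(0.13624) = 25.2 × (-1.9933) = -50.23 mV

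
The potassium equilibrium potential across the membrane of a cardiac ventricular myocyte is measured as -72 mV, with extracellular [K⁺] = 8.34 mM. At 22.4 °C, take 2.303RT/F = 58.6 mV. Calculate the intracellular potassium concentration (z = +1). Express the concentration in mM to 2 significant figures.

Nernst: E = (58.6/1) · log₁₀([out]/[in]), so log₁₀([out]/[in]) = -72.0 × 1 / 58.6 = -1.2287.
[out]/[in] = 10^(-1.2287) = 0.05907.
[in] = 8.34 / 0.05907 = 141.2 mM.

140 mM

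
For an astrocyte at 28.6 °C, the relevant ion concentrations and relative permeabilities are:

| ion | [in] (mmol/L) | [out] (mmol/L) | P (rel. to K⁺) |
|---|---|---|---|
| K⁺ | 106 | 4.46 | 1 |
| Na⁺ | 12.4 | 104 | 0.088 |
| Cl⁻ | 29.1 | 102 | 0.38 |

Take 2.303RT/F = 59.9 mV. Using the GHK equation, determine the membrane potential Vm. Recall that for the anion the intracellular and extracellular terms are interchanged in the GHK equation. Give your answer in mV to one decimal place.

Vm = 59.9 · log₁₀[(Σ P·[cation]ₒ + Σ P·[anion]ᵢ) / (Σ P·[cation]ᵢ + Σ P·[anion]ₒ)]
Numerator = 1×4.46 + 0.088×104 + 0.38×29.1 = 24.67
Denominator = 1×106 + 0.088×12.4 + 0.38×102 = 145.9
Vm = 59.9 · log₁₀(0.16914) = 59.9 × (-0.7717) = -46.23 mV

-46.2 mV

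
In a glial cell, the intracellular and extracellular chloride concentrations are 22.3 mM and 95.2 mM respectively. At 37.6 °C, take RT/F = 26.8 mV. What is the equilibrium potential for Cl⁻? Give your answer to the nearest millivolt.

E = (26.8/z) · ln([Cl⁻]_out/[Cl⁻]_in) with z = -1.
For an anion, dividing by z = -1 reverses the sign.
= (26.8/-1) · ln(95.2/22.3) = -26.80 · ln(4.269)
= -26.80 · (1.4514) = -38.90 mV

-39 mV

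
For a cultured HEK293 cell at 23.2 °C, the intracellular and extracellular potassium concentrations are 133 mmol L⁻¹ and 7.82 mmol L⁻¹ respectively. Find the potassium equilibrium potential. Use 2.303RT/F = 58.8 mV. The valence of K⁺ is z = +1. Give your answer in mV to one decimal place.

E = (58.8/z) · log₁₀([K⁺]_out/[K⁺]_in) with z = +1.
= (58.8/1) · log₁₀(7.82/133) = 58.80 · log₁₀(0.0588)
= 58.80 · (-1.2306) = -72.36 mV

-72.4 mV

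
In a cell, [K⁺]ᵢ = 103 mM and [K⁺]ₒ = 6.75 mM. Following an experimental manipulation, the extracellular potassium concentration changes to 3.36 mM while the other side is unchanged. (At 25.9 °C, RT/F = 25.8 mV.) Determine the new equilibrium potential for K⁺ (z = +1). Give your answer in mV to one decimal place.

After the shift: [K⁺]_out = 3.36, [K⁺]_in = 103 mM.
E_new = (25.8/1)·ln(3.36/103) = 25.80 · (-3.4228) = -88.31 mV

-88.3 mV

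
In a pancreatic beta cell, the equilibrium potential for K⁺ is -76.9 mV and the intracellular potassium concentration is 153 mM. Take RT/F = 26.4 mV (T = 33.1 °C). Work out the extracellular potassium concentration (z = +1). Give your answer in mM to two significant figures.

Nernst: E = (26.4/1) · ln([out]/[in]), so ln([out]/[in]) = -76.9 × 1 / 26.4 = -2.9129.
[out]/[in] = e^(-2.9129) = 0.05432.
[out] = 0.05432 × 153 = 8.311 mM.

8.3 mM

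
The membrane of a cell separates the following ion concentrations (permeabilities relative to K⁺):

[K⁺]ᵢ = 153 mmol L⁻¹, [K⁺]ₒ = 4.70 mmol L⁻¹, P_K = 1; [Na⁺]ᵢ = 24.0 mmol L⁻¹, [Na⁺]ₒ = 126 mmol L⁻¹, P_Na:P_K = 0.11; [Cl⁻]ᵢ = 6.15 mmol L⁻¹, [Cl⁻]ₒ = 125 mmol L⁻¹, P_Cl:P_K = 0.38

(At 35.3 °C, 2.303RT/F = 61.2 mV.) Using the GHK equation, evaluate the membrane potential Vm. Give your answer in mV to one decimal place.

Vm = 61.2 · log₁₀[(Σ P·[cation]ₒ + Σ P·[anion]ᵢ) / (Σ P·[cation]ᵢ + Σ P·[anion]ₒ)]
Numerator = 1×4.70 + 0.11×126 + 0.38×6.15 = 20.9
Denominator = 1×153 + 0.11×24.0 + 0.38×125 = 203.1
Vm = 61.2 · log₁₀(0.10287) = 61.2 × (-0.9877) = -60.45 mV

-60.4 mV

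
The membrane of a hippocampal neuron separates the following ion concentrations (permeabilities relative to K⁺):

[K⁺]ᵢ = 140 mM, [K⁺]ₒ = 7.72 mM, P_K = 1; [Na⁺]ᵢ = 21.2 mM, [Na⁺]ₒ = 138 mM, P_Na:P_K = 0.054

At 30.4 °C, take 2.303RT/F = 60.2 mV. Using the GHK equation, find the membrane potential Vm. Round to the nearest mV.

Vm = 60.2 · log₁₀[(Σ P·[cation]ₒ + Σ P·[anion]ᵢ) / (Σ P·[cation]ᵢ + Σ P·[anion]ₒ)]
Numerator = 1×7.72 + 0.054×138 = 15.17
Denominator = 1×140 + 0.054×21.2 = 141.1
Vm = 60.2 · log₁₀(0.10749) = 60.2 × (-0.9686) = -58.31 mV

-58 mV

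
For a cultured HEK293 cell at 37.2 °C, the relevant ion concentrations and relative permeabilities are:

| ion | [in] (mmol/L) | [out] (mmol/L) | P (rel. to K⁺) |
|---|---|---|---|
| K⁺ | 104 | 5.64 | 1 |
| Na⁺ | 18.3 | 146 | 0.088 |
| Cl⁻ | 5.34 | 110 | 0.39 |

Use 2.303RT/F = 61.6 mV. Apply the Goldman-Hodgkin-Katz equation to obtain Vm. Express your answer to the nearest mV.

-53 mV

Vm = 61.6 · log₁₀[(Σ P·[cation]ₒ + Σ P·[anion]ᵢ) / (Σ P·[cation]ᵢ + Σ P·[anion]ₒ)]
Numerator = 1×5.64 + 0.088×146 + 0.39×5.34 = 20.57
Denominator = 1×104 + 0.088×18.3 + 0.39×110 = 148.5
Vm = 61.6 · log₁₀(0.13851) = 61.6 × (-0.8585) = -52.88 mV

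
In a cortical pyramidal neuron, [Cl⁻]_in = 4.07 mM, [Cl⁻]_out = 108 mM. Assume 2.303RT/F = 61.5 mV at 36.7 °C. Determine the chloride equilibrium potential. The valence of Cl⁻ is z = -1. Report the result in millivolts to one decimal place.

-87.6 mV

E = (61.5/z) · log₁₀([Cl⁻]_out/[Cl⁻]_in) with z = -1.
For an anion, dividing by z = -1 reverses the sign.
= (61.5/-1) · log₁₀(108/4.07) = -61.50 · log₁₀(26.54)
= -61.50 · (1.4238) = -87.57 mV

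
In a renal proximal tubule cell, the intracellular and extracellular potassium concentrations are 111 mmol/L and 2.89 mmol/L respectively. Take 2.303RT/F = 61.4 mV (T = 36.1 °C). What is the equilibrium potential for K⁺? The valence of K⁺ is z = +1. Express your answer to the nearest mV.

E = (61.4/z) · log₁₀([K⁺]_out/[K⁺]_in) with z = +1.
= (61.4/1) · log₁₀(2.89/111) = 61.40 · log₁₀(0.02604)
= 61.40 · (-1.5844) = -97.28 mV

-97 mV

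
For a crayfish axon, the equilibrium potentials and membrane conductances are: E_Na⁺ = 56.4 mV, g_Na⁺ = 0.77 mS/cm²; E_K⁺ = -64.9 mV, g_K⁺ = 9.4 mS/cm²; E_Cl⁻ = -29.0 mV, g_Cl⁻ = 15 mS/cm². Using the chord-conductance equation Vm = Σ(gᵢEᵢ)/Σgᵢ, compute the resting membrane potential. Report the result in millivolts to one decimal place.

-39.8 mV

Σ gᵢEᵢ = 0.77·(56.4) + 9.4·(-64.9) + 15·(-29.0) = -1001.63
Σ gᵢ = 0.77 + 9.4 + 15 = 25.17
Vm = -1001.63 / 25.17 = -39.79 mV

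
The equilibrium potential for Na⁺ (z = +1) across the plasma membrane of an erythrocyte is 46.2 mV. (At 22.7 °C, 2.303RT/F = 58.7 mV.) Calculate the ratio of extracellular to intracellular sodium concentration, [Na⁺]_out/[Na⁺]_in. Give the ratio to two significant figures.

6.1

log₁₀([out]/[in]) = E·z/(58.7) = 46.2 × 1 / 58.7 = 0.7871
[out]/[in] = 10^(0.7871) = 6.124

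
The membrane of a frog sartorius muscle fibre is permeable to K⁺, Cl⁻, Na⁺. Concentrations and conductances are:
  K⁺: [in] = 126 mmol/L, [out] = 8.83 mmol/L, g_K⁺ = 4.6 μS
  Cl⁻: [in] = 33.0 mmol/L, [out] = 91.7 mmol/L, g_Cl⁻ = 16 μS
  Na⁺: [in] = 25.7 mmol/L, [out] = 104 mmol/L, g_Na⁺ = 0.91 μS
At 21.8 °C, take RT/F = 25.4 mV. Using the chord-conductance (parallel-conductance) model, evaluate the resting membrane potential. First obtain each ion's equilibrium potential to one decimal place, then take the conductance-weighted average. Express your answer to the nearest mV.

-32 mV

E_K⁺ = (25.4/1)·ln(8.83/126) = -67.5 mV
E_Cl⁻ = (25.4/-1)·ln(91.7/33.0) = -26.0 mV
E_Na⁺ = (25.4/1)·ln(104/25.7) = 35.5 mV
Vm = (Σ gᵢEᵢ)/(Σ gᵢ) = (4.6·-67.5 + 16·-26.0 + 0.91·35.5) / (4.6 + 16 + 0.91)
= -694.20 / 21.51 = -32.27 mV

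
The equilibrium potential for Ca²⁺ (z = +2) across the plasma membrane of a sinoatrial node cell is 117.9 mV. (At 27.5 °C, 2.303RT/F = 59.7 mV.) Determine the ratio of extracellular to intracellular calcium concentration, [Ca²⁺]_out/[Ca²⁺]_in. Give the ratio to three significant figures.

8910

log₁₀([out]/[in]) = E·z/(59.7) = 117.9 × 2 / 59.7 = 3.9497
[out]/[in] = 10^(3.9497) = 8907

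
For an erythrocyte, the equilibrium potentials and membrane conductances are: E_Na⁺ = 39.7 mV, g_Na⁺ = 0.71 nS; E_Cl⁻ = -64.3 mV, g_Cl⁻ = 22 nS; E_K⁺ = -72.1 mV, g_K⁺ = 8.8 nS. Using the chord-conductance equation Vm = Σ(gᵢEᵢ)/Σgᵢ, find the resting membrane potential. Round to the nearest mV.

Σ gᵢEᵢ = 0.71·(39.7) + 22·(-64.3) + 8.8·(-72.1) = -2020.89
Σ gᵢ = 0.71 + 22 + 8.8 = 31.51
Vm = -2020.89 / 31.51 = -64.13 mV

-64 mV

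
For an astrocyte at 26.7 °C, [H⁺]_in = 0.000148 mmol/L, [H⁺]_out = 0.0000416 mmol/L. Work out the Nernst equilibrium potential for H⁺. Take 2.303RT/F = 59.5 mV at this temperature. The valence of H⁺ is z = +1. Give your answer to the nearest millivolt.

-33 mV

E = (59.5/z) · log₁₀([H⁺]_out/[H⁺]_in) with z = +1.
= (59.5/1) · log₁₀(0.0000416/0.000148) = 59.50 · log₁₀(0.2811)
= 59.50 · (-0.5512) = -32.79 mV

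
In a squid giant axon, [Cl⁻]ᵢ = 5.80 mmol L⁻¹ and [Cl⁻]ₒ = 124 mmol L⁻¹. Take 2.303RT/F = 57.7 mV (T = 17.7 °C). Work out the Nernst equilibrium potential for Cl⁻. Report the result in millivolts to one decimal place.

E = (57.7/z) · log₁₀([Cl⁻]_out/[Cl⁻]_in) with z = -1.
For an anion, dividing by z = -1 reverses the sign.
= (57.7/-1) · log₁₀(124/5.80) = -57.70 · log₁₀(21.38)
= -57.70 · (1.3300) = -76.74 mV

-76.7 mV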